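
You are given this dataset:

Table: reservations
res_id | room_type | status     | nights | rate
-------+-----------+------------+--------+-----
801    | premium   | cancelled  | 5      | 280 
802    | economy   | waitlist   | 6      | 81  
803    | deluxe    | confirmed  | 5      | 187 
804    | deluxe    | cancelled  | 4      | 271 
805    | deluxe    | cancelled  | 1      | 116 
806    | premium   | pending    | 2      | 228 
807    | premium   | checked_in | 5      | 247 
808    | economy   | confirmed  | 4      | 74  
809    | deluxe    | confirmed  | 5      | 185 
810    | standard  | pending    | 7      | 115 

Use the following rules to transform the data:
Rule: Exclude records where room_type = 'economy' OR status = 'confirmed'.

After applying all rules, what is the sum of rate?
1257

Step 1: Find records where room_type = 'economy' OR status = 'confirmed'
Step 2: 4 records match, summing to 527
Step 3: Original sum: 1784
Step 4: Remaining sum = 1784 - 527 = 1257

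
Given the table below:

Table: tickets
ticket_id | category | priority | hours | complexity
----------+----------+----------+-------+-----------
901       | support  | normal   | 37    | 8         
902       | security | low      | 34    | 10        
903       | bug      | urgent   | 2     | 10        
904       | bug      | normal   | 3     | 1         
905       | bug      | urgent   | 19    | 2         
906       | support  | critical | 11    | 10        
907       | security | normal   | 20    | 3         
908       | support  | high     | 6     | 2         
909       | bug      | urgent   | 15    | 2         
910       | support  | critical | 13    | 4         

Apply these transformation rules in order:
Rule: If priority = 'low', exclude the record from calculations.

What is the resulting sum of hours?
126

Step 1: Identify records where priority = 'low'
Step 2: The excluded records sum to 34
Step 3: Original total hours = 160
Step 4: Remaining total = 160 - 34 = 126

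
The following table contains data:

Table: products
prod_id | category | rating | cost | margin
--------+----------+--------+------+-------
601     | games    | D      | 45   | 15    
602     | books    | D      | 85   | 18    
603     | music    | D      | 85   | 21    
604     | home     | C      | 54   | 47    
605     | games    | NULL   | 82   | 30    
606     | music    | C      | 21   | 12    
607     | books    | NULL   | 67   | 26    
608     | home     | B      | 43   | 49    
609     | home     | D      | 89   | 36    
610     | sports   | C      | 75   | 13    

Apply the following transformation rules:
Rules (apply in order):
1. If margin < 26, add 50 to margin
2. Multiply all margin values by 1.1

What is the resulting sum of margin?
568.7

Step 1: Apply Rule 1 - Add 50 to records with margin < 26
  - 5 records affected: 79 + (5 × 50) = 329
  - Unaffected records: 188
  - Sum after Rule 1: 517
Step 2: Apply Rule 2 - Multiply all by 1.1
  - 517 × 1.1 = 568.7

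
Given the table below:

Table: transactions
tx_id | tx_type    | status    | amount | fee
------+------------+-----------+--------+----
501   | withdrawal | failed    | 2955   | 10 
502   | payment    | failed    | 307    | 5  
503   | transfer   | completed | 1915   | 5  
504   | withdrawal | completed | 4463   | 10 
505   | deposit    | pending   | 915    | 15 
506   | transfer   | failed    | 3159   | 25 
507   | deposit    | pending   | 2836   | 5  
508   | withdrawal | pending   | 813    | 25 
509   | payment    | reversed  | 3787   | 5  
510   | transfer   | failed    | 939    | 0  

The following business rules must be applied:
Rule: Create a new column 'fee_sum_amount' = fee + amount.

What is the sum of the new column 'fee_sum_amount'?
22194

Step 1: For each record, compute fee + amount
Example calculations:
  10 + 2955 = 2965
  5 + 307 = 312
  5 + 1915 = 1920
  ...
Step 2: Sum all derived values
Step 3: Total = 22194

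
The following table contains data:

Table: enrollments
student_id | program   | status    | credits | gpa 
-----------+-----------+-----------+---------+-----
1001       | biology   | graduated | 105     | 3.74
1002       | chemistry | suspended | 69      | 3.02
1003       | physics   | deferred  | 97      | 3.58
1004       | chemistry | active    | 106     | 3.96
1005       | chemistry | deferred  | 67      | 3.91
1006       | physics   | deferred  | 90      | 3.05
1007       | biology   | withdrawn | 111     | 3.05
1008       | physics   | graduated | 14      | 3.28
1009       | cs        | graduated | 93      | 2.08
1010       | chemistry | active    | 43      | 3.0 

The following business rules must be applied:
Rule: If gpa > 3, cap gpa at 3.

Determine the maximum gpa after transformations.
3

Step 1: Original maximum gpa = 3.96
Step 2: Apply cap at 3
Step 3: 8 records had gpa > 3 and were capped
Step 4: Maximum after transformation = 3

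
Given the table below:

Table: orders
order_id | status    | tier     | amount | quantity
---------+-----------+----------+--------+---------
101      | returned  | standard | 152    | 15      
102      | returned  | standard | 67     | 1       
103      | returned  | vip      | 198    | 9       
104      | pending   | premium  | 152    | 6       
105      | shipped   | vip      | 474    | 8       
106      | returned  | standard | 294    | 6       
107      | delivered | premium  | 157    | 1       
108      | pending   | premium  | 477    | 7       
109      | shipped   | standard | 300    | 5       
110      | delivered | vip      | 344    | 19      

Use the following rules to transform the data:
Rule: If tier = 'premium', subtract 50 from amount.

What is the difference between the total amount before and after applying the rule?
150

Step 1: Original sum of amount = 2615
Step 2: 3 records have tier = 'premium'
Step 3: Each affected record changes by -50
Step 4: Total change = 3 × -50 = -150
Step 5: New sum = 2615 + -150 = 2465
Step 6: Difference = |2465 - 2615| = 150
        (Sum decreased by 150)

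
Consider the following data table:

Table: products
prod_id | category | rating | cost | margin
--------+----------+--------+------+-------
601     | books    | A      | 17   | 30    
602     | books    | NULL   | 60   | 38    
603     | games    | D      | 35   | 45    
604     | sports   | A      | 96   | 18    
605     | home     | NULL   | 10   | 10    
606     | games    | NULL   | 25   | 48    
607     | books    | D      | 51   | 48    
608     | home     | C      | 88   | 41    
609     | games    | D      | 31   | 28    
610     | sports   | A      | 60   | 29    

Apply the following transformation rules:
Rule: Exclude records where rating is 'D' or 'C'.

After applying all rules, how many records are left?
6

Step 1: Count records to exclude
  - 3 (D) + 1 (C) = 4 records
Step 2: Total records: 10
Step 3: Remaining = 10 - 4 = 6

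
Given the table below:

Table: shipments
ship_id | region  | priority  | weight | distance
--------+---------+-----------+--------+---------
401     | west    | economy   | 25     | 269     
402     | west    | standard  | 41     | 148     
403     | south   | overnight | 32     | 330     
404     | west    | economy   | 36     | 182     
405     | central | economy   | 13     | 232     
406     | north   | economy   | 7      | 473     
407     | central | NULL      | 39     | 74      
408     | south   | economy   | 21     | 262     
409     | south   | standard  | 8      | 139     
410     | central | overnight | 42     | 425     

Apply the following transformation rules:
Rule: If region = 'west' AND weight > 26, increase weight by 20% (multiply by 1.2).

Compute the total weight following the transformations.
279.4

Step 1: Find records where region = 'west' AND weight > 26
Step 2: 2 records match, summing to 77
Step 3: After multiplier: 77 × 1.2 = 92.4
Step 4: Unaffected records sum: 187
Step 5: Final sum = 92.4 + 187 = 279.4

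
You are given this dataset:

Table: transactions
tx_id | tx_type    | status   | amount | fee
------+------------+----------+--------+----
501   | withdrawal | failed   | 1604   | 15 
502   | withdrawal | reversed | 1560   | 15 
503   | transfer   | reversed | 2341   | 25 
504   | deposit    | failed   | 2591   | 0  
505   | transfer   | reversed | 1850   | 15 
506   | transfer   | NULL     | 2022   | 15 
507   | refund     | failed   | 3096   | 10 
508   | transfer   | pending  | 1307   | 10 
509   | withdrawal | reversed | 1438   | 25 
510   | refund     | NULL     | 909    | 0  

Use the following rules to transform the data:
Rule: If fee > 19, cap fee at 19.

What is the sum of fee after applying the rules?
118

Step 1: 2 records have fee > 19
Step 2: These records originally summed to 50
Step 3: After capping: 2 × 19 = 38
Step 4: Unaffected records sum: 80
Step 5: Final sum = 38 + 80 = 118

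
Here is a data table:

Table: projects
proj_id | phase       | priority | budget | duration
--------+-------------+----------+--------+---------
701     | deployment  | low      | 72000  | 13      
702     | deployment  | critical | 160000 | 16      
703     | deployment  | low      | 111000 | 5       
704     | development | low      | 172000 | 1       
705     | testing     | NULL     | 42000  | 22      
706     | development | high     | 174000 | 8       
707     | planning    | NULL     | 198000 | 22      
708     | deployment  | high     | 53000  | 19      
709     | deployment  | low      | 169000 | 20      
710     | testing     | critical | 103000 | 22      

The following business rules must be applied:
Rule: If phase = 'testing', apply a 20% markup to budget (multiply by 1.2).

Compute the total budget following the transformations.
1283000.0

Step 1: Records with phase = 'testing' have total budget = 145000
Step 2: Apply multiplier: 145000 × 1.2 = 174000.0
Step 3: Other records total: 1109000
Step 4: Final sum = 174000.0 + 1109000 = 1283000.0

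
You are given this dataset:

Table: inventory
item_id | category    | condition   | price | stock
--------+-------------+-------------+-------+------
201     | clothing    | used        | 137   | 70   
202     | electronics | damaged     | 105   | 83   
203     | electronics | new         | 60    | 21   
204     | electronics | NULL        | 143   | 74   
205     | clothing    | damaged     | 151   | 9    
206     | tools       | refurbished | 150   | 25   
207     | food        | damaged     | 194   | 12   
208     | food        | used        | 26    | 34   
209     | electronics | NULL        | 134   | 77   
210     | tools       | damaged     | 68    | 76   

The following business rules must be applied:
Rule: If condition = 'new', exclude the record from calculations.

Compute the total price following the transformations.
1108

Step 1: Identify records where condition = 'new'
Step 2: The excluded records sum to 60
Step 3: Original total price = 1168
Step 4: Remaining total = 1168 - 60 = 1108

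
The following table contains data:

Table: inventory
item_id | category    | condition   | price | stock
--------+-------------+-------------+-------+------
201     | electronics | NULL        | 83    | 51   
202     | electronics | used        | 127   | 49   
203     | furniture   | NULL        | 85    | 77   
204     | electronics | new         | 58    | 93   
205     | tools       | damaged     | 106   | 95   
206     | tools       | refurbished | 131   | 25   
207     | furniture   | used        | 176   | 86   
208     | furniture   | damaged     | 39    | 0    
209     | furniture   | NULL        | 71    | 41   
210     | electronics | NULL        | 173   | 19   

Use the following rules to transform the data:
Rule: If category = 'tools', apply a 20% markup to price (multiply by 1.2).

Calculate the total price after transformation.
1096.4

Step 1: Records with category = 'tools' have total price = 237
Step 2: Apply multiplier: 237 × 1.2 = 284.4
Step 3: Other records total: 812
Step 4: Final sum = 284.4 + 812 = 1096.4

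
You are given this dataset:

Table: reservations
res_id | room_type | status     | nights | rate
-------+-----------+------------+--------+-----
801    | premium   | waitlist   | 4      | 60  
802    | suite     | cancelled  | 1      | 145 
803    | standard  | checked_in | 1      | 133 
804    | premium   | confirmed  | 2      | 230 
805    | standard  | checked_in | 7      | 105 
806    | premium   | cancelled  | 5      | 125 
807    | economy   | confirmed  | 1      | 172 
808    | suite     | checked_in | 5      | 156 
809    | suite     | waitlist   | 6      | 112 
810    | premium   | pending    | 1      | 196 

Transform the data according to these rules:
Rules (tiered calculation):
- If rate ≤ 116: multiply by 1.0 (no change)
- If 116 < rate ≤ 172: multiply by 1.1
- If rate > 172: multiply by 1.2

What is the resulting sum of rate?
1592.3

Step 1: Tier 1 (rate ≤ 116): 3 records, sum = 277 × 1.0 = 277.0
Step 2: Tier 2 (116 < rate ≤ 172): 5 records, sum = 731 × 1.1 = 804.1
Step 3: Tier 3 (rate > 172): 2 records, sum = 426 × 1.2 = 511.2
Step 4: Final sum = 277.0 + 804.1 + 511.2 = 1592.3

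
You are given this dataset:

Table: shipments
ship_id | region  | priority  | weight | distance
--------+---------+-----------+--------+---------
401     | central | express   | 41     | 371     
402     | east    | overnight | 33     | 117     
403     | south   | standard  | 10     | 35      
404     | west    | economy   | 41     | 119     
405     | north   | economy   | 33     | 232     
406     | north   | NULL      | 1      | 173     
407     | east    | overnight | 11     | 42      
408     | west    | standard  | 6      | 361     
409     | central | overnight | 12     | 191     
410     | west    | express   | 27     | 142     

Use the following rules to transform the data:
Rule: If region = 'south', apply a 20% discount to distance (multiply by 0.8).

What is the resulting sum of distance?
1776.0

Step 1: Records with region = 'south' have total distance = 35
Step 2: Apply multiplier: 35 × 0.8 = 28.0
Step 3: Other records total: 1748
Step 4: Final sum = 28.0 + 1748 = 1776.0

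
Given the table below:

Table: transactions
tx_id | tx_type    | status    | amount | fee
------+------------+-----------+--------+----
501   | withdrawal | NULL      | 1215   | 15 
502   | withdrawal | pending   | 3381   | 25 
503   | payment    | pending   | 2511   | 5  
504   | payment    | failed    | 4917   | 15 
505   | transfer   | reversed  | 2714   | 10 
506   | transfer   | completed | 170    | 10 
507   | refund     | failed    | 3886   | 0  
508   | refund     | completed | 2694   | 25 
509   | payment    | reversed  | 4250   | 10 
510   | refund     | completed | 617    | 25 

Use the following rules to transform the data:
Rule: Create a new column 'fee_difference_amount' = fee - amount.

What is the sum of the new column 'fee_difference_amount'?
-26215

Step 1: For each record, compute fee - amount
Example calculations:
  15 - 1215 = -1200
  25 - 3381 = -3356
  5 - 2511 = -2506
  ...
Step 2: Sum all derived values
Step 3: Total = -26215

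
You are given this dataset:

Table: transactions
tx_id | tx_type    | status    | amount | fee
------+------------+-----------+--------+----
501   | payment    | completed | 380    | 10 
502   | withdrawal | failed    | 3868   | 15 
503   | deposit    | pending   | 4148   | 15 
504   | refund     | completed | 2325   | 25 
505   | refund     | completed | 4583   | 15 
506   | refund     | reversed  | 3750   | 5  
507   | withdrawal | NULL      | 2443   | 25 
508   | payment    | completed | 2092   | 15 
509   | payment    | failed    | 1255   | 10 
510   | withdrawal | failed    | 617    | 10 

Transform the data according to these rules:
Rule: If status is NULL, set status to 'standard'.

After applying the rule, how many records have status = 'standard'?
1

Step 1: Count records where status IS NULL
Step 2: Found 1 records with NULL status
Step 3: These records will have status set to 'standard'
Step 4: Records already having status = 'standard': 0
Step 5: Answer: 1 + 0 = 1 records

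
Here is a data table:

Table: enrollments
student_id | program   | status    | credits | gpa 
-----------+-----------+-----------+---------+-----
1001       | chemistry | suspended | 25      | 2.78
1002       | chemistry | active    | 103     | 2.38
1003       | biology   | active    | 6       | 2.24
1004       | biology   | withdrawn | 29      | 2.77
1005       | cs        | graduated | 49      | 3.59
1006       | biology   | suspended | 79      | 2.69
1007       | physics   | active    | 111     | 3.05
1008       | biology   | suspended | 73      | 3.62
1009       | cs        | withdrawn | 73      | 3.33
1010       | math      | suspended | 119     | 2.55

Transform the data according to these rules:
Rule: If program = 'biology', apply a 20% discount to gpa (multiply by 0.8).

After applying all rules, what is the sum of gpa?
26.74

Step 1: Records with program = 'biology' have total gpa = 11.32
Step 2: Apply multiplier: 11.32 × 0.8 = 9.06
Step 3: Other records total: 17.68
Step 4: Final sum = 9.06 + 17.68 = 26.74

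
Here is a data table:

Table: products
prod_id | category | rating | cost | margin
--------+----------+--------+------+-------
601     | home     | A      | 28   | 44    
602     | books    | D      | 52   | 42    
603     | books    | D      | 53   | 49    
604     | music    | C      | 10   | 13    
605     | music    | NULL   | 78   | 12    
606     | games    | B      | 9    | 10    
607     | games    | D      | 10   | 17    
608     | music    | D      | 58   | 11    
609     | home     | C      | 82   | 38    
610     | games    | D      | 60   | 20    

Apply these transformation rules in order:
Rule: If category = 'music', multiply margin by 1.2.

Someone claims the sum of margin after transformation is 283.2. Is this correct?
No, the correct result is 263.2.

Step 1: Calculate the correct sum after transformation
Step 2: Apply multiplier 1.2 to records where category = 'music'
Step 3: Correct result = 263.2
Step 4: Claimed result = 283.2
Step 5: 263.2 ≠ 283.2
Conclusion: The claimed result is incorrect. The correct answer is 263.2.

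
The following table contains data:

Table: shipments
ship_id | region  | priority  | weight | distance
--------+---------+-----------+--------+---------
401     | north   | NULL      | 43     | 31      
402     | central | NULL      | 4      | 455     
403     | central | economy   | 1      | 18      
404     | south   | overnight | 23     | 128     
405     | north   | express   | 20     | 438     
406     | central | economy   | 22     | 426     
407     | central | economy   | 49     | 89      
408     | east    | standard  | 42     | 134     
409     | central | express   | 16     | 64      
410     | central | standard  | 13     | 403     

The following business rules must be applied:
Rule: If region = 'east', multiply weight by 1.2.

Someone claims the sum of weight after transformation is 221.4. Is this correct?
No, the correct result is 241.4.

Step 1: Calculate the correct sum after transformation
Step 2: Apply multiplier 1.2 to records where region = 'east'
Step 3: Correct result = 241.4
Step 4: Claimed result = 221.4
Step 5: 241.4 ≠ 221.4
Conclusion: The claimed result is incorrect. The correct answer is 241.4.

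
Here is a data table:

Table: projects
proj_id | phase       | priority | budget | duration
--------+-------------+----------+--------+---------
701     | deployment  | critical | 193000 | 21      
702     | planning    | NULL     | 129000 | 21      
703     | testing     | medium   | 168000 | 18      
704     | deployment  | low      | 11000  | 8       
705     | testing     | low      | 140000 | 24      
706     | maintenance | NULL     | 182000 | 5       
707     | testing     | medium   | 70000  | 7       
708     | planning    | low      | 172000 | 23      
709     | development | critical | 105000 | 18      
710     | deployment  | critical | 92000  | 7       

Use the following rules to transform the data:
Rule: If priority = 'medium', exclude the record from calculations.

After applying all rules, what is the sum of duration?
127

Step 1: Identify records where priority = 'medium'
Step 2: The excluded records sum to 25
Step 3: Original total duration = 152
Step 4: Remaining total = 152 - 25 = 127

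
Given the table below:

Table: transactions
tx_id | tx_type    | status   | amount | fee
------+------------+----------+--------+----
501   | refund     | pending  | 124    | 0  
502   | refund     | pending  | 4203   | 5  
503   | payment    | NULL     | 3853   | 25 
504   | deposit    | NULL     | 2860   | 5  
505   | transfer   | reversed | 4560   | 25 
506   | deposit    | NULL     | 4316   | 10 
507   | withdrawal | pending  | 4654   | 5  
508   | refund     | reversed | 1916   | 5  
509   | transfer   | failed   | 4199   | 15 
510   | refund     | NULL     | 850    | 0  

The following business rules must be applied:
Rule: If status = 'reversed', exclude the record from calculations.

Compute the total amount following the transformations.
25059

Step 1: Identify records where status = 'reversed'
Step 2: The excluded records sum to 6476
Step 3: Original total amount = 31535
Step 4: Remaining total = 31535 - 6476 = 25059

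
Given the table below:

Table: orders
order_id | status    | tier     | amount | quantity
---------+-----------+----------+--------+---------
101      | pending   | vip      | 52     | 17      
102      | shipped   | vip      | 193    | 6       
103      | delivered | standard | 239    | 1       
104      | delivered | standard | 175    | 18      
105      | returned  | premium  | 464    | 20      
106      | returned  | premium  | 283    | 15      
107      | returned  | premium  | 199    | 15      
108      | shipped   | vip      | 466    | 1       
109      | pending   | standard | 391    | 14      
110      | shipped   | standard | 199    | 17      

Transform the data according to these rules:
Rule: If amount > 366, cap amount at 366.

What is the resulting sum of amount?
2438

Step 1: 3 records have amount > 366
Step 2: These records originally summed to 1321
Step 3: After capping: 3 × 366 = 1098
Step 4: Unaffected records sum: 1340
Step 5: Final sum = 1098 + 1340 = 2438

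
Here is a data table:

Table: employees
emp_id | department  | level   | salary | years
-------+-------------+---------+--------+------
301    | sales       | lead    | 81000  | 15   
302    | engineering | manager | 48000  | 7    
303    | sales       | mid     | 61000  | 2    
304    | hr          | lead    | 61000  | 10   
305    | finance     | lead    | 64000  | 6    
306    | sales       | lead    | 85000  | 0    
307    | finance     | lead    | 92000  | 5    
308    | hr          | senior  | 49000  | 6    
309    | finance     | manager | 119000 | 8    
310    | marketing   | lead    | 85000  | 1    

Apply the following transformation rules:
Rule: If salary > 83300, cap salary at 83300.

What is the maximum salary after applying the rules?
83300

Step 1: Original maximum salary = 119000
Step 2: Apply cap at 83300
Step 3: 4 records had salary > 83300 and were capped
Step 4: Maximum after transformation = 83300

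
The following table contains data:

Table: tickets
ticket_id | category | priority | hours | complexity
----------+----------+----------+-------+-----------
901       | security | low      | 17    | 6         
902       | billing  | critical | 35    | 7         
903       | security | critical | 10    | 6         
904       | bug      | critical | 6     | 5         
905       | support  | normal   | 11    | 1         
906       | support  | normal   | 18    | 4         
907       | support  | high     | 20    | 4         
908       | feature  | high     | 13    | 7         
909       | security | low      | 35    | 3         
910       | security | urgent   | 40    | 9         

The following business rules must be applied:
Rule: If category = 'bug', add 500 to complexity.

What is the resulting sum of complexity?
552

Step 1: Count records where category = 'bug': 1
Step 2: Total bonus added: 1 × 500 = 500
Step 3: Original sum of complexity: 52
Step 4: Final sum = 52 + 500 = 552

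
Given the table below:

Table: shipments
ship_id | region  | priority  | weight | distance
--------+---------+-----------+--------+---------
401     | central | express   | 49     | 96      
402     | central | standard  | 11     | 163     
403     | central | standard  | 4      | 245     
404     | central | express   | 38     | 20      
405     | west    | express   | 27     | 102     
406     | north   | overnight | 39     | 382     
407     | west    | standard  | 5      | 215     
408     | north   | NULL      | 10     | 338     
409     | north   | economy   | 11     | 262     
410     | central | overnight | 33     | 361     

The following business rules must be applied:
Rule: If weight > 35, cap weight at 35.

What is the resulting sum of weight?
206

Step 1: 3 records have weight > 35
Step 2: These records originally summed to 126
Step 3: After capping: 3 × 35 = 105
Step 4: Unaffected records sum: 101
Step 5: Final sum = 105 + 101 = 206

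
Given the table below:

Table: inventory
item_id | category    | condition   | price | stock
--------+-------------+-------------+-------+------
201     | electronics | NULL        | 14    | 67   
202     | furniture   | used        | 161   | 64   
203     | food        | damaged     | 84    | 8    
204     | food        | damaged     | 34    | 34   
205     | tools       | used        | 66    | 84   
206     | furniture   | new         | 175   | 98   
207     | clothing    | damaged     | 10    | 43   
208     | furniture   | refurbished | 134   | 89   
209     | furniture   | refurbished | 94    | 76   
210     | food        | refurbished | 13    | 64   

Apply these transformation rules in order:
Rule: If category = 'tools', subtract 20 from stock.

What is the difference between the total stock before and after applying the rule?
20

Step 1: Original sum of stock = 627
Step 2: 1 records have category = 'tools'
Step 3: Each affected record changes by -20
Step 4: Total change = 1 × -20 = -20
Step 5: New sum = 627 + -20 = 607
Step 6: Difference = |607 - 627| = 20
        (Sum decreased by 20)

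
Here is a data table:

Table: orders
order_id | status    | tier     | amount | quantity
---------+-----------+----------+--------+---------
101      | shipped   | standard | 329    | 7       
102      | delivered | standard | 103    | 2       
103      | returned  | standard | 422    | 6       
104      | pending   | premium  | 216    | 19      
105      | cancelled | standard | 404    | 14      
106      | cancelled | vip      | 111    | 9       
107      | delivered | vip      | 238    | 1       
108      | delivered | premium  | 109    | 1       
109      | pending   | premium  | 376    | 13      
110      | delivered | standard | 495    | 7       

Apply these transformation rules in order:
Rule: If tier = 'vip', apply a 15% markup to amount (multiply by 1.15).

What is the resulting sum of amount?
2855.35

Step 1: Records with tier = 'vip' have total amount = 349
Step 2: Apply multiplier: 349 × 1.15 = 401.35
Step 3: Other records total: 2454
Step 4: Final sum = 401.35 + 2454 = 2855.35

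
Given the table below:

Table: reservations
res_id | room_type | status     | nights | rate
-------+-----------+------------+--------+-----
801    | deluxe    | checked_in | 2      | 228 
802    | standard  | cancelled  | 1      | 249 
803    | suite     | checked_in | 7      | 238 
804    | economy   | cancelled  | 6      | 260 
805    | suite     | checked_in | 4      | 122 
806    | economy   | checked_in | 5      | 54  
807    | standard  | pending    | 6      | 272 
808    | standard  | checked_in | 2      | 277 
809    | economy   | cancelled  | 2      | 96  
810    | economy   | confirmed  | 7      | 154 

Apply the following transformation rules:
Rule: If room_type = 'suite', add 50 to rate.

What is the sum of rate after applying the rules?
2050

Step 1: Count records where room_type = 'suite': 2
Step 2: Total bonus added: 2 × 50 = 100
Step 3: Original sum of rate: 1950
Step 4: Final sum = 1950 + 100 = 2050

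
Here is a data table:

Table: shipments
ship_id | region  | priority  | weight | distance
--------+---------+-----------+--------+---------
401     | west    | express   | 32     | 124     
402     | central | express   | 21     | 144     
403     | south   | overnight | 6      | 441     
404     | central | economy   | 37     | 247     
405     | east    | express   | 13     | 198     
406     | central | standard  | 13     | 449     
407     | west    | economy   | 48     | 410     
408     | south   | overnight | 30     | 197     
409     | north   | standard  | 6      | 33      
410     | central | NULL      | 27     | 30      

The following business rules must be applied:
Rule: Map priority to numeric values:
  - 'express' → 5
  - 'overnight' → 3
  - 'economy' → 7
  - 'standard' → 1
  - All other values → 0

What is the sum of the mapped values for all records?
37

Step 1: Apply mapping to each record
Step 2: Count by status:
  'express': 3 records × 5 = 15
  'overnight': 2 records × 3 = 6
  'economy': 2 records × 7 = 14
  'standard': 2 records × 1 = 2
Step 3: Sum all mapped values = 37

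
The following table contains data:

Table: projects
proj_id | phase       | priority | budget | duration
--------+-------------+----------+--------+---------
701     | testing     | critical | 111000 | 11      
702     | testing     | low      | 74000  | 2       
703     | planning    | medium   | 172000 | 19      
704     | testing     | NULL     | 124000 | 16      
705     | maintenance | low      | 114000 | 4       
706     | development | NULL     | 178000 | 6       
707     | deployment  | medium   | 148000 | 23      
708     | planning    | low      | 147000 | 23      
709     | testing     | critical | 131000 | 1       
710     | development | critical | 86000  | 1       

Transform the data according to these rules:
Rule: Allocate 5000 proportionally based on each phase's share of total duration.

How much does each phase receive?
deployment: 1084.91, development: 330.19, maintenance: 188.68, planning: 1981.13, testing: 1415.09

Step 1: Calculate total duration = 106
Step 2: Calculate each phase's proportion:
  deployment: 23/106 = 21.70% → 1084.91
  development: 7/106 = 6.60% → 330.19
  maintenance: 4/106 = 3.77% → 188.68
  planning: 42/106 = 39.62% → 1981.13
  testing: 30/106 = 28.30% → 1415.09
Step 3: Verify: sum of allocations ≈ 5000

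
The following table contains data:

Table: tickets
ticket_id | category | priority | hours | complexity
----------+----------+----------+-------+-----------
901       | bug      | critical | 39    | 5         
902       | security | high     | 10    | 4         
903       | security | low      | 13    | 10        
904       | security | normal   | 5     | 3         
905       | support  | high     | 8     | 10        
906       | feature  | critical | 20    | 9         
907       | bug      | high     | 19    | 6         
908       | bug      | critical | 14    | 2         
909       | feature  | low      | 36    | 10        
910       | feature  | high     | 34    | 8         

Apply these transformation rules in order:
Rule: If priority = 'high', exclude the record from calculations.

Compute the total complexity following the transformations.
39

Step 1: Identify records where priority = 'high'
Step 2: The excluded records sum to 28
Step 3: Original total complexity = 67
Step 4: Remaining total = 67 - 28 = 39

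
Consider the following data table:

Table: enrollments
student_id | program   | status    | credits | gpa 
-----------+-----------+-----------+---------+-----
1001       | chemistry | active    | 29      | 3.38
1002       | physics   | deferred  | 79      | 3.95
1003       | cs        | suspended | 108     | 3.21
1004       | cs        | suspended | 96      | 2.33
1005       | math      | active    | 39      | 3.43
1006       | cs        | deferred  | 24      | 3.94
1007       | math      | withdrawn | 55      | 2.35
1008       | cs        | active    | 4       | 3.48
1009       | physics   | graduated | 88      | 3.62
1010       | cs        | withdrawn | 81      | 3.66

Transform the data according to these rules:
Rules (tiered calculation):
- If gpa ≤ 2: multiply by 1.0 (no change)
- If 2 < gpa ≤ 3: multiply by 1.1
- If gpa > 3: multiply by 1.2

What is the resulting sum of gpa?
39.55

Step 1: Tier 1 (gpa ≤ 2): 0 records, sum = 0 × 1.0 = 0.0
Step 2: Tier 2 (2 < gpa ≤ 3): 2 records, sum = 4.68 × 1.1 = 5.15
Step 3: Tier 3 (gpa > 3): 8 records, sum = 28.67 × 1.2 = 34.4
Step 4: Final sum = 0.0 + 5.15 + 34.4 = 39.55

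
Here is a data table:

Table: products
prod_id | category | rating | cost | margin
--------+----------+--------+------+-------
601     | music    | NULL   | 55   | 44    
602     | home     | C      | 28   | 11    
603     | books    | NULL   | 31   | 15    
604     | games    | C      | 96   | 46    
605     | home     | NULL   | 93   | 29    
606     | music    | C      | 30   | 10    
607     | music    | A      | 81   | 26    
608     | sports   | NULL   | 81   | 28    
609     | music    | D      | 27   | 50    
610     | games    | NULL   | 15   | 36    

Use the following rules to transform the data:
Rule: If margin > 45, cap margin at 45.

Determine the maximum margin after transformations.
45

Step 1: Original maximum margin = 50
Step 2: Apply cap at 45
Step 3: 2 records had margin > 45 and were capped
Step 4: Maximum after transformation = 45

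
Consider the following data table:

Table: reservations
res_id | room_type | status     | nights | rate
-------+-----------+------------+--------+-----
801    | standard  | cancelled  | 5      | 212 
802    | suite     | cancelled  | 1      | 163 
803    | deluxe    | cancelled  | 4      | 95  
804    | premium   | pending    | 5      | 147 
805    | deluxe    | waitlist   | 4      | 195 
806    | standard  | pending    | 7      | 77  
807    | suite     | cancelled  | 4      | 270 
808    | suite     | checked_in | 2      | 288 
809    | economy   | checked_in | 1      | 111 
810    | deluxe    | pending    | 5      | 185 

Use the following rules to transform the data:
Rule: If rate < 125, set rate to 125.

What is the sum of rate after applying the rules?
1835

Step 1: 3 records have rate < 125
Step 2: These records originally summed to 283
Step 3: After setting to minimum: 3 × 125 = 375
Step 4: Unaffected records sum: 1460
Step 5: Final sum = 375 + 1460 = 1835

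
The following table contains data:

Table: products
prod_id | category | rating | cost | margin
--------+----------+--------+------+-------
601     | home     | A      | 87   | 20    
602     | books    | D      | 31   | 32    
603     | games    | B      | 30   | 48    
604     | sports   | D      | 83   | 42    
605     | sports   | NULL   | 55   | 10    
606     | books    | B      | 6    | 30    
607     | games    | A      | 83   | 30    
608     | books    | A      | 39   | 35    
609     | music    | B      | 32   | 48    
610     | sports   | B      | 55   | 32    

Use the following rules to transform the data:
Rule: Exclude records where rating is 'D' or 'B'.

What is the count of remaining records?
4

Step 1: Count records to exclude
  - 2 (D) + 4 (B) = 6 records
Step 2: Total records: 10
Step 3: Remaining = 10 - 6 = 4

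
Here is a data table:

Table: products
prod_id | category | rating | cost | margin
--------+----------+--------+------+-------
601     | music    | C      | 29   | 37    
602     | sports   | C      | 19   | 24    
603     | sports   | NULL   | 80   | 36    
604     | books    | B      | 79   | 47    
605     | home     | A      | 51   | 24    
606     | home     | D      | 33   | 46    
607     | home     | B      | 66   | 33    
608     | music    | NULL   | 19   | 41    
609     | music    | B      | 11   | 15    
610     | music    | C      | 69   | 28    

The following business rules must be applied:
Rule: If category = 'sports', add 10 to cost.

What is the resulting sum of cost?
476

Step 1: Count records where category = 'sports': 2
Step 2: Total bonus added: 2 × 10 = 20
Step 3: Original sum of cost: 456
Step 4: Final sum = 456 + 20 = 476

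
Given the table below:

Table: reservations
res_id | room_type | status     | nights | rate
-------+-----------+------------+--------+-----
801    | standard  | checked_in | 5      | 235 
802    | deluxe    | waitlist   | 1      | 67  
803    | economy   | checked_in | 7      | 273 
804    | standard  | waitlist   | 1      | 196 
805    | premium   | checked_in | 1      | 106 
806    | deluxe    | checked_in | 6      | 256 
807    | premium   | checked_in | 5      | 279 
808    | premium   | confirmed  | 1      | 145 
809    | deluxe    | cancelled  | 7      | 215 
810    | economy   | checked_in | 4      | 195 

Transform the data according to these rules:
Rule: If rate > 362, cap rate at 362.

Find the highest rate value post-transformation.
279

Step 1: Original maximum rate = 279
Step 2: Check cap of 362 against maximum
Step 3: No records exceed the cap (max 279 <= cap 362), so no capping applies
Step 4: Maximum after transformation = 279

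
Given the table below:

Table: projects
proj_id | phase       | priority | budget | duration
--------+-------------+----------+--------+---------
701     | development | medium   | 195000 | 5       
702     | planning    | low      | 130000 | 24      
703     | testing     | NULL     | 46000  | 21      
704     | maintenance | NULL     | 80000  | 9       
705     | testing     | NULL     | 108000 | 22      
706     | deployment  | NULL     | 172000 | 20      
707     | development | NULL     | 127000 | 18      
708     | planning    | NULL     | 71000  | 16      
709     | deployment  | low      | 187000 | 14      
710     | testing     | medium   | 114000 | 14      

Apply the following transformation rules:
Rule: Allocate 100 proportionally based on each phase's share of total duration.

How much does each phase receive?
deployment: 20.86, development: 14.11, maintenance: 5.52, planning: 24.54, testing: 34.97

Step 1: Calculate total duration = 163
Step 2: Calculate each phase's proportion:
  deployment: 34/163 = 20.86% → 20.86
  development: 23/163 = 14.11% → 14.11
  maintenance: 9/163 = 5.52% → 5.52
  planning: 40/163 = 24.54% → 24.54
  testing: 57/163 = 34.97% → 34.97
Step 3: Verify: sum of allocations ≈ 100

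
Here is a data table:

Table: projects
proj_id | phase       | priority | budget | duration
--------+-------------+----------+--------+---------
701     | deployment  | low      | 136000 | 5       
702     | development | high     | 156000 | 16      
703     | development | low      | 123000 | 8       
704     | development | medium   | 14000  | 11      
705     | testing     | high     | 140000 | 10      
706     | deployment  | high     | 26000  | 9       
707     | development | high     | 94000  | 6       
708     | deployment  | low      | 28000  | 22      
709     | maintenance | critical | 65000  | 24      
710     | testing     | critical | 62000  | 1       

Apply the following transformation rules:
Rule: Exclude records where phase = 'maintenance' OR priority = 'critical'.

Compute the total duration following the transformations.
87

Step 1: Find records where phase = 'maintenance' OR priority = 'critical'
Step 2: 2 records match, summing to 25
Step 3: Original sum: 112
Step 4: Remaining sum = 112 - 25 = 87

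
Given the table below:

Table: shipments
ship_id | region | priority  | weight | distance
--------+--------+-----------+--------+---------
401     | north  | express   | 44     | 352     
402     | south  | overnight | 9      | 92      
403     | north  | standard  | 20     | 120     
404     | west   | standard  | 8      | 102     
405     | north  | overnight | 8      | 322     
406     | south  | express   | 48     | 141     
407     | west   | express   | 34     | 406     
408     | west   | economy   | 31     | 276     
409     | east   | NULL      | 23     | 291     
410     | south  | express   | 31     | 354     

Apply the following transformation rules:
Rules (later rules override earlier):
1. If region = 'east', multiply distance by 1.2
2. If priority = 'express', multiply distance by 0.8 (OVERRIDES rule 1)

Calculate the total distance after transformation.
2263.6

Step 1: Rule 2 takes priority for records with priority = 'express'
  - 4 records: 1253 × 0.8 = 1002.4
Step 2: Rule 1 applies to remaining records with region = 'east'
  - 1 records: 291 × 1.2 = 349.2
Step 3: Other records unchanged: 912
Step 4: Final sum = 1002.4 + 349.2 + 912 = 2263.6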